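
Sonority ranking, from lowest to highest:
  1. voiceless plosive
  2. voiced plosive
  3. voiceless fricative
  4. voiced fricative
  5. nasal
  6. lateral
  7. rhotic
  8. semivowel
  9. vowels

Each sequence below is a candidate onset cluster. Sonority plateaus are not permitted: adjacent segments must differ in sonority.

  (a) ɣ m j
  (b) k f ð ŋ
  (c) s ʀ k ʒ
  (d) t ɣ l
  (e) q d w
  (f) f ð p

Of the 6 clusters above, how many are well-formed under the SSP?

(a) ɣ m j: profile 4-5-8 — obeys.
(b) k f ð ŋ: profile 1-3-4-5 — obeys.
(c) s ʀ k ʒ: profile 3-7-1-4 — violates.
(d) t ɣ l: profile 1-4-6 — obeys.
(e) q d w: profile 1-2-8 — obeys.
(f) f ð p: profile 3-4-1 — violates.

4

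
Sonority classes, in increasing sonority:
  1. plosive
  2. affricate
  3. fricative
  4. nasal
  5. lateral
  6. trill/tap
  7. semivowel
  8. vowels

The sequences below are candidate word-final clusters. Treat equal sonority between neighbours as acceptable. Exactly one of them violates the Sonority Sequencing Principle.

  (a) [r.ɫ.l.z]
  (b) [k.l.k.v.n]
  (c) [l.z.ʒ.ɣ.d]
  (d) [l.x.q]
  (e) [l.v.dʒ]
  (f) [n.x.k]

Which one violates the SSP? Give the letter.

b

(a) 6-5-5-3 → obeys
(b) 1-5-1-3-4 → violates
(c) 5-3-3-3-1 → obeys
(d) 5-3-1 → obeys
(e) 5-3-2 → obeys
(f) 4-3-1 → obeys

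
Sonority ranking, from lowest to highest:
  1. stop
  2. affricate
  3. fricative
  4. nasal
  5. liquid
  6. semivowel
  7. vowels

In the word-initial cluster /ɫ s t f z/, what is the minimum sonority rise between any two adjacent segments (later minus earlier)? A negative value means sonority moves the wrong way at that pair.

/ɫ/ — liquid, sonority 5.
/s/ — fricative, sonority 3.
/t/ — stop, sonority 1.
/f/ — fricative, sonority 3.
/z/ — fricative, sonority 3.
/ɫ/→/s/: change -2.
/s/→/t/: change -2.
/t/→/f/: change +2.
/f/→/z/: change +0.
Minimum = -2.

-2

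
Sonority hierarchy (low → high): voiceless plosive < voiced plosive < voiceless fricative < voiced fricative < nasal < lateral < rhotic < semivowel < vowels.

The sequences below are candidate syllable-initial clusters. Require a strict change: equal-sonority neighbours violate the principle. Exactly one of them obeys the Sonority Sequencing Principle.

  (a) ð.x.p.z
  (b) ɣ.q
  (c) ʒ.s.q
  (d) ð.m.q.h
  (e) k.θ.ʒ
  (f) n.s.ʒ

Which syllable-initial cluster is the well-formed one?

e

(a) sonority 4-3-1-4: ill-formed.
(b) sonority 4-1: ill-formed.
(c) sonority 4-3-1: ill-formed.
(d) sonority 4-5-1-3: ill-formed.
(e) sonority 1-3-4: well-formed.
(f) sonority 5-3-4: ill-formed.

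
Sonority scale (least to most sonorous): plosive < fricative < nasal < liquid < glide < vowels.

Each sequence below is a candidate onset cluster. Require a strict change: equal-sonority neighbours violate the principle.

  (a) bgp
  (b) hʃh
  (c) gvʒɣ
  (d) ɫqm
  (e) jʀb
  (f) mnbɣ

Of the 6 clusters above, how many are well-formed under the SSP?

0

(a) bgp: profile 1-1-1 — violates.
(b) hʃh: profile 2-2-2 — violates.
(c) gvʒɣ: profile 1-2-2-2 — violates.
(d) ɫqm: profile 4-1-3 — violates.
(e) jʀb: profile 5-4-1 — violates.
(f) mnbɣ: profile 3-3-1-2 — violates.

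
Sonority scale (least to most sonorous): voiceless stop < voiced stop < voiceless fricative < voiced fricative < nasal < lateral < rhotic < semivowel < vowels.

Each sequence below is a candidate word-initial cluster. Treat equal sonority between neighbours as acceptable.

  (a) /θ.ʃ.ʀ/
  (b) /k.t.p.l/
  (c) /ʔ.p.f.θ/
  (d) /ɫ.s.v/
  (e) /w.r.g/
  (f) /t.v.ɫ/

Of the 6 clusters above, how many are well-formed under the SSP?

(a) sonority 3-3-7: well-formed.
(b) sonority 1-1-1-6: well-formed.
(c) sonority 1-1-3-3: well-formed.
(d) sonority 6-3-4: ill-formed.
(e) sonority 8-7-2: ill-formed.
(f) sonority 1-4-6: well-formed.

4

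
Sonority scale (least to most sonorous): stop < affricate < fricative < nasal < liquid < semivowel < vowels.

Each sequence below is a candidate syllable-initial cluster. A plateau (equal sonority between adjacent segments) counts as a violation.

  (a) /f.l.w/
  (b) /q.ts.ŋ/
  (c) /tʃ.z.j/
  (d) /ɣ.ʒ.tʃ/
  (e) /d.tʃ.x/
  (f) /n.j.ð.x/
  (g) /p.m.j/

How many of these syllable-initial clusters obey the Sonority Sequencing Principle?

5

(a) sonority 3-5-6: well-formed.
(b) sonority 1-2-4: well-formed.
(c) sonority 2-3-6: well-formed.
(d) sonority 3-3-2: ill-formed.
(e) sonority 1-2-3: well-formed.
(f) sonority 4-6-3-3: ill-formed.
(g) sonority 1-4-6: well-formed.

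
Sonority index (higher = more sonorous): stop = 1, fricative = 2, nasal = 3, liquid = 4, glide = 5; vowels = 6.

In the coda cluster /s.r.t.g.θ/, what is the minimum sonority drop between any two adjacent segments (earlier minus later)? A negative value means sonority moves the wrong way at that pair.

-2

/s/ — fricative, sonority 2.
/r/ — liquid, sonority 4.
/t/ — stop, sonority 1.
/g/ — stop, sonority 1.
/θ/ — fricative, sonority 2.
/s/→/r/: change -2.
/r/→/t/: change +3.
/t/→/g/: change +0.
/g/→/θ/: change -1.
Minimum = -2.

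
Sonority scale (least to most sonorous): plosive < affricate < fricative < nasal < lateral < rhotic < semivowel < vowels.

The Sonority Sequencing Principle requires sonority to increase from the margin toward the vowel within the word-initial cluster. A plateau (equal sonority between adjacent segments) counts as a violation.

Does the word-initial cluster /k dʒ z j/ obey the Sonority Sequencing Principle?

/k/ is a plosive (sonority 1).
/dʒ/ is an affricate (sonority 2).
/z/ is a fricative (sonority 3).
/j/ is a semivowel (sonority 7).
The profile 1-2-3-7 strictly rises, so the word-initial cluster satisfies the SSP.

yes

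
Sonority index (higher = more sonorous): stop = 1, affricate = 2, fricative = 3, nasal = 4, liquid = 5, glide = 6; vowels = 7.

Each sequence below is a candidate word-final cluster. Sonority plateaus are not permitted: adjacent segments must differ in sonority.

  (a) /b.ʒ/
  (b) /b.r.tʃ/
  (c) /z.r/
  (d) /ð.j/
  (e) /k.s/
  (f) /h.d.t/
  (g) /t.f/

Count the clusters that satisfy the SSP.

0

(a) 1-3 → violates
(b) 1-5-2 → violates
(c) 3-5 → violates
(d) 3-6 → violates
(e) 1-3 → violates
(f) 3-1-1 → violates
(g) 1-3 → violates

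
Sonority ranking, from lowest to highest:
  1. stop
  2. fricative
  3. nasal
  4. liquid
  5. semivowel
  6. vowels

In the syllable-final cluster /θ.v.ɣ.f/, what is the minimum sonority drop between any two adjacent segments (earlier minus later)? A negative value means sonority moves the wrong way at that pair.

/θ/: fricative = 2.
/v/: fricative = 2.
/ɣ/: fricative = 2.
/f/: fricative = 2.
/θ/→/v/: change +0.
/v/→/ɣ/: change +0.
/ɣ/→/f/: change +0.
Minimum = 0.

0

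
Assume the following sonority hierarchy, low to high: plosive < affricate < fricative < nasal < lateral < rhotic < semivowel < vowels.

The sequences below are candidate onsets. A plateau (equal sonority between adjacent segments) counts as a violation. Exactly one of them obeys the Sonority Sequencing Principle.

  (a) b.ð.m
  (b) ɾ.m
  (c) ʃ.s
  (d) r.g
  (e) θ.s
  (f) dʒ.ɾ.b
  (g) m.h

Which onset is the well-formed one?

a

(a) b.ð.m: profile 1-3-4 — obeys.
(b) ɾ.m: profile 6-4 — violates.
(c) ʃ.s: profile 3-3 — violates.
(d) r.g: profile 6-1 — violates.
(e) θ.s: profile 3-3 — violates.
(f) dʒ.ɾ.b: profile 2-6-1 — violates.
(g) m.h: profile 4-3 — violates.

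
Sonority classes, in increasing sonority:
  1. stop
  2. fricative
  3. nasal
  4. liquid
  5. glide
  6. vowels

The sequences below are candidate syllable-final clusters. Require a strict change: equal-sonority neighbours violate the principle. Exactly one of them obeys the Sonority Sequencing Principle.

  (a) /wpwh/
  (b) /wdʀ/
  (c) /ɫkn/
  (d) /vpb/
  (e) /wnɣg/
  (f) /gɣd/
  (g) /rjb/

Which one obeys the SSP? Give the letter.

e

(a) 5-1-5-2 → violates
(b) 5-1-4 → violates
(c) 4-1-3 → violates
(d) 2-1-1 → violates
(e) 5-3-2-1 → obeys
(f) 1-2-1 → violates
(g) 4-5-1 → violates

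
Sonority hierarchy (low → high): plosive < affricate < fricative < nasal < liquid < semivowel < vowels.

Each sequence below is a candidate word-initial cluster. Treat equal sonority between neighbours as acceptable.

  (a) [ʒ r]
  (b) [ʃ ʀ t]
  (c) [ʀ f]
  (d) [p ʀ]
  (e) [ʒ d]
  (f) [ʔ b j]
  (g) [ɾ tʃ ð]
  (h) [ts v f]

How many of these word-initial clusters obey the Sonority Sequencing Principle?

4

(a) 3-5 → obeys
(b) 3-5-1 → violates
(c) 5-3 → violates
(d) 1-5 → obeys
(e) 3-1 → violates
(f) 1-1-6 → obeys
(g) 5-2-3 → violates
(h) 2-3-3 → obeys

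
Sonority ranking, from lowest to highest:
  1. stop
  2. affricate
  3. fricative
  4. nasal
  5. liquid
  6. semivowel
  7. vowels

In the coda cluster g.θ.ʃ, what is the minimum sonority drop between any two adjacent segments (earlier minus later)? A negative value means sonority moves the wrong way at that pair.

/g/: stop = 1.
/θ/: fricative = 3.
/ʃ/: fricative = 3.
/g/→/θ/: change -2.
/θ/→/ʃ/: change +0.
Minimum = -2.

-2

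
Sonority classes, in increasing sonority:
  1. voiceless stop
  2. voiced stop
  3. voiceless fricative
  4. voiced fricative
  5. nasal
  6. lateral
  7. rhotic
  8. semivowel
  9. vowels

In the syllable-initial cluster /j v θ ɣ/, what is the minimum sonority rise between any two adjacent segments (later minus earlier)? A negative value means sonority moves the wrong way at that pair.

/j/ is a semivowel (sonority 8).
/v/ is a voiced fricative (sonority 4).
/θ/ is a voiceless fricative (sonority 3).
/ɣ/ is a voiced fricative (sonority 4).
/j/→/v/: change -4.
/v/→/θ/: change -1.
/θ/→/ɣ/: change +1.
Minimum = -4.

-4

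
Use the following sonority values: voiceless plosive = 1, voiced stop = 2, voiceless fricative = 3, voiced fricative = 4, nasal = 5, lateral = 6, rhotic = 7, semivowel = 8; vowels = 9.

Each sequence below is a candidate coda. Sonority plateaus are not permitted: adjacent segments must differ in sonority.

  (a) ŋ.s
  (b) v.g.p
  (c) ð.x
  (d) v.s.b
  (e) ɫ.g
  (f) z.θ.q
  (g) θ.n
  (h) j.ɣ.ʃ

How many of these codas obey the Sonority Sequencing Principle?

7

(a) 5-3 → obeys
(b) 4-2-1 → obeys
(c) 4-3 → obeys
(d) 4-3-2 → obeys
(e) 6-2 → obeys
(f) 4-3-1 → obeys
(g) 3-5 → violates
(h) 8-4-3 → obeys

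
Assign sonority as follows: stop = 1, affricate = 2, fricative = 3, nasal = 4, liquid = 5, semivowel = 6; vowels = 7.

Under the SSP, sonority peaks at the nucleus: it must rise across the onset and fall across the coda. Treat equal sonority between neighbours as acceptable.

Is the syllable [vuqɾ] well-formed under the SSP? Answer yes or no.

no

Onset: /v/ is a fricative (sonority 3); then the nucleus /u/ (sonority 7).
Onset profile 3-7 — rises to the nucleus.
Coda: /q/ is a stop (sonority 1), /ɾ/ is a liquid (sonority 5).
Coda profile 7-1-5 — does not fall throughout.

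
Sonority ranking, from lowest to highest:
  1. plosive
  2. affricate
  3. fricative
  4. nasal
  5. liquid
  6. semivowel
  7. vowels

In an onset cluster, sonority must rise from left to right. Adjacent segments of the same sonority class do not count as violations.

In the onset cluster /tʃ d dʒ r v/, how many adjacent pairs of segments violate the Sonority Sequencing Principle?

/tʃ/ — affricate, sonority 2.
/d/ — plosive, sonority 1.
/dʒ/ — affricate, sonority 2.
/r/ — liquid, sonority 5.
/v/ — fricative, sonority 3.
/tʃ/→/d/: 2→1 (does not rise) — violation.
/d/→/dʒ/: 1→2 (rises) — ok.
/dʒ/→/r/: 2→5 (rises) — ok.
/r/→/v/: 5→3 (does not rise) — violation.

2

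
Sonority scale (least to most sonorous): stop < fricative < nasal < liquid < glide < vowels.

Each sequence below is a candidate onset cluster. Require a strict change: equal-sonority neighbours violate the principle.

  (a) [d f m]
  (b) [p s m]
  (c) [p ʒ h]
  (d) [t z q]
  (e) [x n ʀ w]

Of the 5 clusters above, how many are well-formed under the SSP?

(a) [d f m]: profile 1-2-3 — obeys.
(b) [p s m]: profile 1-2-3 — obeys.
(c) [p ʒ h]: profile 1-2-2 — violates.
(d) [t z q]: profile 1-2-1 — violates.
(e) [x n ʀ w]: profile 2-3-4-5 — obeys.

3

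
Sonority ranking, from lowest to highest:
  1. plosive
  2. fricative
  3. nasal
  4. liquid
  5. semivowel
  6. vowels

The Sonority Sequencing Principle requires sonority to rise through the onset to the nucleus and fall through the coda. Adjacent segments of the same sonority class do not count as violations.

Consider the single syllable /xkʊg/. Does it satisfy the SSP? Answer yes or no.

no

Onset: /x/ is a fricative (sonority 2), /k/ is a plosive (sonority 1); then the nucleus /ʊ/ (sonority 6).
Onset profile 2-1-6 — does not rise throughout.
Coda: /g/ is a plosive (sonority 1).
Coda profile 6-1 — falls from the nucleus.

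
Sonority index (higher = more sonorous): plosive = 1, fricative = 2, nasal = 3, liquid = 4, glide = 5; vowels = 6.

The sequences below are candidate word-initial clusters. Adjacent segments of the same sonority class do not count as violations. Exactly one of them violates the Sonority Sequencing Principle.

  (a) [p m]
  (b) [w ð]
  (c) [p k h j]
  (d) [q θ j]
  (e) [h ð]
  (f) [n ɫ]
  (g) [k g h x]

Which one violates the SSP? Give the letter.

b

(a) sonority 1-3: well-formed.
(b) sonority 5-2: ill-formed.
(c) sonority 1-1-2-5: well-formed.
(d) sonority 1-2-5: well-formed.
(e) sonority 2-2: well-formed.
(f) sonority 3-4: well-formed.
(g) sonority 1-1-2-2: well-formed.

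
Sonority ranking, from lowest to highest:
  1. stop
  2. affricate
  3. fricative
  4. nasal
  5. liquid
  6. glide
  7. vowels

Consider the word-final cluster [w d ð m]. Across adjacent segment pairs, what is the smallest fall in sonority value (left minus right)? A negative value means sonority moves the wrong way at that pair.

-2

/w/ — glide, sonority 6.
/d/ — stop, sonority 1.
/ð/ — fricative, sonority 3.
/m/ — nasal, sonority 4.
/w/→/d/: change +5.
/d/→/ð/: change -2.
/ð/→/m/: change -1.
Minimum = -2.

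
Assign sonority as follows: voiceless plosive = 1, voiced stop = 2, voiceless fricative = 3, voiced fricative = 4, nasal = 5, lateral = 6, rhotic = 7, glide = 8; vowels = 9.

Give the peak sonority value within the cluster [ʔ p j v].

/ʔ/ — voiceless plosive, sonority 1.
/p/ — voiceless plosive, sonority 1.
/j/ — glide, sonority 8.
/v/ — voiced fricative, sonority 4.
The maximum is 8.

8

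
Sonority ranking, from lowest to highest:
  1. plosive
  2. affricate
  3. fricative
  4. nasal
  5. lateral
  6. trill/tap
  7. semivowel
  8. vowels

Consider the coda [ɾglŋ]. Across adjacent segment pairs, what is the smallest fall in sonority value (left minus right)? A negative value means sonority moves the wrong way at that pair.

-4

/ɾ/ — trill/tap, sonority 6.
/g/ — plosive, sonority 1.
/l/ — lateral, sonority 5.
/ŋ/ — nasal, sonority 4.
/ɾ/→/g/: change +5.
/g/→/l/: change -4.
/l/→/ŋ/: change +1.
Minimum = -4.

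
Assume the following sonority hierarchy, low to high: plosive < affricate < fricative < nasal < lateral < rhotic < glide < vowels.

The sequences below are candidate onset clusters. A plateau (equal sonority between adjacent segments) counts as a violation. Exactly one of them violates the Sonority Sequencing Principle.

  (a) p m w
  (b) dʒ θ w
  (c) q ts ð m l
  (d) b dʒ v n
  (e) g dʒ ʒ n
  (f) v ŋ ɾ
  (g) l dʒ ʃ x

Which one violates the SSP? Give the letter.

g

(a) sonority 1-4-7: well-formed.
(b) sonority 2-3-7: well-formed.
(c) sonority 1-2-3-4-5: well-formed.
(d) sonority 1-2-3-4: well-formed.
(e) sonority 1-2-3-4: well-formed.
(f) sonority 3-4-6: well-formed.
(g) sonority 5-2-3-3: ill-formed.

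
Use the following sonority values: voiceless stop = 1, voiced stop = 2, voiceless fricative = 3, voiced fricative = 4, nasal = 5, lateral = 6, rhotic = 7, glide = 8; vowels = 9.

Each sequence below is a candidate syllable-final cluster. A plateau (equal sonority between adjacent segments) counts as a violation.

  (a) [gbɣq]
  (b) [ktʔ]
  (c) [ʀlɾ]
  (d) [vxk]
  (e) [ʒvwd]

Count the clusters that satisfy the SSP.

(a) sonority 2-2-4-1: ill-formed.
(b) sonority 1-1-1: ill-formed.
(c) sonority 7-6-7: ill-formed.
(d) sonority 4-3-1: well-formed.
(e) sonority 4-4-8-2: ill-formed.

1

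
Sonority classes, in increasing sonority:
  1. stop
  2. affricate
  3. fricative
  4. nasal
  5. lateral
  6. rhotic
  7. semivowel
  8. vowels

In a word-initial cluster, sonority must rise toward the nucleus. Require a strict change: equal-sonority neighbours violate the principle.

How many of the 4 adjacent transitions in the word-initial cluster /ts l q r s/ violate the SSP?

2

/ts/: affricate = 2.
/l/: lateral = 5.
/q/: stop = 1.
/r/: rhotic = 6.
/s/: fricative = 3.
/ts/→/l/: 2→5 (rises) — ok.
/l/→/q/: 5→1 (does not rise) — violation.
/q/→/r/: 1→6 (rises) — ok.
/r/→/s/: 6→3 (does not rise) — violation.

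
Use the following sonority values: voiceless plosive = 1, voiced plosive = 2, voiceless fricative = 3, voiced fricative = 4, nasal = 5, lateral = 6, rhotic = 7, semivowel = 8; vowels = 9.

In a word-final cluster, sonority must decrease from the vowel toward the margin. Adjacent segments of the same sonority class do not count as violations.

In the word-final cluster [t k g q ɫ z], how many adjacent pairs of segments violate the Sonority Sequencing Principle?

/t/: voiceless plosive = 1.
/k/: voiceless plosive = 1.
/g/: voiced plosive = 2.
/q/: voiceless plosive = 1.
/ɫ/: lateral = 6.
/z/: voiced fricative = 4.
/t/→/k/: 1→1 (plateau, allowed) — ok.
/k/→/g/: 1→2 (does not fall) — violation.
/g/→/q/: 2→1 (falls) — ok.
/q/→/ɫ/: 1→6 (does not fall) — violation.
/ɫ/→/z/: 6→4 (falls) — ok.

2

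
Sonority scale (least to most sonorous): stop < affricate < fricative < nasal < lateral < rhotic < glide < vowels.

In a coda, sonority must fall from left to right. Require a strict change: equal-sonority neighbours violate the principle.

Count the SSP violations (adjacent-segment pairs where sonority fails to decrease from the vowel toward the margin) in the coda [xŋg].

/x/: fricative = 3.
/ŋ/: nasal = 4.
/g/: stop = 1.
/x/→/ŋ/: 3→4 (does not fall) — violation.
/ŋ/→/g/: 4→1 (falls) — ok.

1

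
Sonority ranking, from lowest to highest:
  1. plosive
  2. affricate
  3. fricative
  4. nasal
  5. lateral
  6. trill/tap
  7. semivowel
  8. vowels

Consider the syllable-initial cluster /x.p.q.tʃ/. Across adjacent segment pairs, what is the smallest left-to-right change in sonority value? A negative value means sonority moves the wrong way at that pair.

-2

/x/ — fricative, sonority 3.
/p/ — plosive, sonority 1.
/q/ — plosive, sonority 1.
/tʃ/ — affricate, sonority 2.
/x/→/p/: change -2.
/p/→/q/: change +0.
/q/→/tʃ/: change +1.
Minimum = -2.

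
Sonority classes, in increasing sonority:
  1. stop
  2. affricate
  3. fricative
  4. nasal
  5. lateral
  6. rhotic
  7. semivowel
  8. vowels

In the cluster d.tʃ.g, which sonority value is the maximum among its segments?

2

/d/ is a stop (sonority 1).
/tʃ/ is an affricate (sonority 2).
/g/ is a stop (sonority 1).
The maximum is 2.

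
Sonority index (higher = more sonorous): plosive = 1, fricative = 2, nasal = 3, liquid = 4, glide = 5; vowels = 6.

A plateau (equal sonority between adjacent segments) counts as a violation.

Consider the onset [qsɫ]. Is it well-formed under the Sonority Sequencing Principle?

/q/ — plosive, sonority 1.
/s/ — fricative, sonority 2.
/ɫ/ — liquid, sonority 4.
The profile 1-2-4 strictly rises, so the onset satisfies the SSP.

yes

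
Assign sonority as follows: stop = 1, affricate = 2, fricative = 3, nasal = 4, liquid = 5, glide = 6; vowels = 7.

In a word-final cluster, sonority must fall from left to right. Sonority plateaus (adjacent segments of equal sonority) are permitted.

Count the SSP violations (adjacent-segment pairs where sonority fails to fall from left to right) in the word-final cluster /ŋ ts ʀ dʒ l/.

/ŋ/ — nasal, sonority 4.
/ts/ — affricate, sonority 2.
/ʀ/ — liquid, sonority 5.
/dʒ/ — affricate, sonority 2.
/l/ — liquid, sonority 5.
/ŋ/→/ts/: 4→2 (falls) — ok.
/ts/→/ʀ/: 2→5 (does not fall) — violation.
/ʀ/→/dʒ/: 5→2 (falls) — ok.
/dʒ/→/l/: 2→5 (does not fall) — violation.

2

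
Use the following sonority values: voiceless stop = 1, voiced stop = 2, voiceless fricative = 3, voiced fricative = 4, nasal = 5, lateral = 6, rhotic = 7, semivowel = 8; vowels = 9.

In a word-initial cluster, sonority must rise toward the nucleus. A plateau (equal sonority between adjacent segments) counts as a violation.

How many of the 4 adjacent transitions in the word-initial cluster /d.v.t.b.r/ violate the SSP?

/d/ is a voiced stop (sonority 2).
/v/ is a voiced fricative (sonority 4).
/t/ is a voiceless stop (sonority 1).
/b/ is a voiced stop (sonority 2).
/r/ is a rhotic (sonority 7).
/d/→/v/: 2→4 (rises) — ok.
/v/→/t/: 4→1 (does not rise) — violation.
/t/→/b/: 1→2 (rises) — ok.
/b/→/r/: 2→7 (rises) — ok.

1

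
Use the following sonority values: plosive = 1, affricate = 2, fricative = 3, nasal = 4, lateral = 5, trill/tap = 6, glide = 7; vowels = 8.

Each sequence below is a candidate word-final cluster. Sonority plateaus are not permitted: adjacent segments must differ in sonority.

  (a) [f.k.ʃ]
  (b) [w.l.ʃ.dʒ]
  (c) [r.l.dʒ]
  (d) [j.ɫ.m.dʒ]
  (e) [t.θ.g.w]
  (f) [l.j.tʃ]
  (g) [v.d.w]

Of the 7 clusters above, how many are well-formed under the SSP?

3

(a) [f.k.ʃ]: profile 3-1-3 — violates.
(b) [w.l.ʃ.dʒ]: profile 7-5-3-2 — obeys.
(c) [r.l.dʒ]: profile 6-5-2 — obeys.
(d) [j.ɫ.m.dʒ]: profile 7-5-4-2 — obeys.
(e) [t.θ.g.w]: profile 1-3-1-7 — violates.
(f) [l.j.tʃ]: profile 5-7-2 — violates.
(g) [v.d.w]: profile 3-1-7 — violates.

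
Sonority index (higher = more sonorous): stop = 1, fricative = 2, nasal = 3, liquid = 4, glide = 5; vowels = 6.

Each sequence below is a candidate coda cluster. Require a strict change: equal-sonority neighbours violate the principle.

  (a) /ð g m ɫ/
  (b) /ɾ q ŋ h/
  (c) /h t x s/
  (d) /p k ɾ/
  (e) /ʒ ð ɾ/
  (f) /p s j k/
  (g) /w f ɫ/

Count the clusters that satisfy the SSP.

(a) sonority 2-1-3-4: ill-formed.
(b) sonority 4-1-3-2: ill-formed.
(c) sonority 2-1-2-2: ill-formed.
(d) sonority 1-1-4: ill-formed.
(e) sonority 2-2-4: ill-formed.
(f) sonority 1-2-5-1: ill-formed.
(g) sonority 5-2-4: ill-formed.

0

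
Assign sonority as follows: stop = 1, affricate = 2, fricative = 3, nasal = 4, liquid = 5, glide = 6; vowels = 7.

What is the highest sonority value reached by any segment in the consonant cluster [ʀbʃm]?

5

/ʀ/: liquid = 5.
/b/: stop = 1.
/ʃ/: fricative = 3.
/m/: nasal = 4.
The maximum is 5.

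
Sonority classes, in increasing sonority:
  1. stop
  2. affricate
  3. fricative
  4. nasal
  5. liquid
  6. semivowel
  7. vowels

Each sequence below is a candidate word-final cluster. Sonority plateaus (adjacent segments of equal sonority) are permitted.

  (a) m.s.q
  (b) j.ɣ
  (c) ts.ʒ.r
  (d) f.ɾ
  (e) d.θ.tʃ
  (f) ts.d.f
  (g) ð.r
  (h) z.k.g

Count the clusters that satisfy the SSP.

3

(a) 4-3-1 → obeys
(b) 6-3 → obeys
(c) 2-3-5 → violates
(d) 3-5 → violates
(e) 1-3-2 → violates
(f) 2-1-3 → violates
(g) 3-5 → violates
(h) 3-1-1 → obeys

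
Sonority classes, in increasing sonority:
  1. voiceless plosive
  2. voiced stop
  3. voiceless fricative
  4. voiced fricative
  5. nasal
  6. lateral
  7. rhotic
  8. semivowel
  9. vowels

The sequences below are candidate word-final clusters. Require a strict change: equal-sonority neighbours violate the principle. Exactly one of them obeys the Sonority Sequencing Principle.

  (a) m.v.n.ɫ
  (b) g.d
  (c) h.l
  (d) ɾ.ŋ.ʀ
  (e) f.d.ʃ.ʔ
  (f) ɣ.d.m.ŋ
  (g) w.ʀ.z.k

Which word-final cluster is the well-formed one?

g

(a) m.v.n.ɫ: profile 5-4-5-6 — violates.
(b) g.d: profile 2-2 — violates.
(c) h.l: profile 3-6 — violates.
(d) ɾ.ŋ.ʀ: profile 7-5-7 — violates.
(e) f.d.ʃ.ʔ: profile 3-2-3-1 — violates.
(f) ɣ.d.m.ŋ: profile 4-2-5-5 — violates.
(g) w.ʀ.z.k: profile 8-7-4-1 — obeys.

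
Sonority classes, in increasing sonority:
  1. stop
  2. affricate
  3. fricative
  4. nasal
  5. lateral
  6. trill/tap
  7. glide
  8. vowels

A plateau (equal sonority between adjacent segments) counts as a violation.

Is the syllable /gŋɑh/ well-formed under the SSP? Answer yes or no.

yes

Onset: /g/ is a stop (sonority 1), /ŋ/ is a nasal (sonority 4); then the nucleus /ɑ/ (sonority 8).
Onset profile 1-4-8 — rises to the nucleus.
Coda: /h/ is a fricative (sonority 3).
Coda profile 8-3 — falls from the nucleus.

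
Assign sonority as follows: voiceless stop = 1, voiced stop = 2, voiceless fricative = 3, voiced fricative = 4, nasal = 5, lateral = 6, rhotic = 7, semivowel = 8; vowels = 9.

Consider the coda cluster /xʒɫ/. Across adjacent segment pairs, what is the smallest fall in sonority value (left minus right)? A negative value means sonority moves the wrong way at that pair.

/x/ — voiceless fricative, sonority 3.
/ʒ/ — voiced fricative, sonority 4.
/ɫ/ — lateral, sonority 6.
/x/→/ʒ/: change -1.
/ʒ/→/ɫ/: change -2.
Minimum = -2.

-2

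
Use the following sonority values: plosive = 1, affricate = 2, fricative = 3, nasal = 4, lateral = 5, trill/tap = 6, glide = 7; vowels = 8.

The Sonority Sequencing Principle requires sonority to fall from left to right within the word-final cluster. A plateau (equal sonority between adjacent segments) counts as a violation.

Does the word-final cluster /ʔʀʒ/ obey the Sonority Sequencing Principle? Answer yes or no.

no

/ʔ/ — plosive, sonority 1.
/ʀ/ — trill/tap, sonority 6.
/ʒ/ — fricative, sonority 3.
The profile is 1-6-3. Between /ʔ/ (1) and /ʀ/ (6) sonority does not fall, so the cluster violates the SSP.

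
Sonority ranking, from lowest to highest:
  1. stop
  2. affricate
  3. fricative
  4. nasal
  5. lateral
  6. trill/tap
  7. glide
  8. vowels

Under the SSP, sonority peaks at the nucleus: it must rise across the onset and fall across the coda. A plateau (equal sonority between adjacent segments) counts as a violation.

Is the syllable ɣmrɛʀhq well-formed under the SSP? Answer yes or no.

yes

Onset: /ɣ/ is a fricative (sonority 3), /m/ is a nasal (sonority 4), /r/ is a trill/tap (sonority 6); then the nucleus /ɛ/ (sonority 8).
Onset profile 3-4-6-8 — rises to the nucleus.
Coda: /ʀ/ is a trill/tap (sonority 6), /h/ is a fricative (sonority 3), /q/ is a stop (sonority 1).
Coda profile 8-6-3-1 — falls from the nucleus.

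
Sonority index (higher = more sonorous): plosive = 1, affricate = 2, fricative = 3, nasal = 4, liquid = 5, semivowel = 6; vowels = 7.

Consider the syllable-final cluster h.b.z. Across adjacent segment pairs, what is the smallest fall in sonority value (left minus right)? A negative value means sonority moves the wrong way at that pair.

-2

/h/ is a fricative (sonority 3).
/b/ is a plosive (sonority 1).
/z/ is a fricative (sonority 3).
/h/→/b/: change +2.
/b/→/z/: change -2.
Minimum = -2.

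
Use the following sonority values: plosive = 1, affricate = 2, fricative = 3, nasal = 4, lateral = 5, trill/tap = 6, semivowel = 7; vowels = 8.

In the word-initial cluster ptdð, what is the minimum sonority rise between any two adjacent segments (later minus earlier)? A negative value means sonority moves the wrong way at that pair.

0

/p/ — plosive, sonority 1.
/t/ — plosive, sonority 1.
/d/ — plosive, sonority 1.
/ð/ — fricative, sonority 3.
/p/→/t/: change +0.
/t/→/d/: change +0.
/d/→/ð/: change +2.
Minimum = 0.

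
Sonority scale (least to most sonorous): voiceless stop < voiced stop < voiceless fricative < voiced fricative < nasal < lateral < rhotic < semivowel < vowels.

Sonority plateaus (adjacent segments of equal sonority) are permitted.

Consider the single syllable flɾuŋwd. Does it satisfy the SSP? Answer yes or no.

Onset: /f/ is a voiceless fricative (sonority 3), /l/ is a lateral (sonority 6), /ɾ/ is a rhotic (sonority 7); then the nucleus /u/ (sonority 9).
Onset profile 3-6-7-9 — rises to the nucleus.
Coda: /ŋ/ is a nasal (sonority 5), /w/ is a semivowel (sonority 8), /d/ is a voiced stop (sonority 2).
Coda profile 9-5-8-2 — does not fall throughout.

no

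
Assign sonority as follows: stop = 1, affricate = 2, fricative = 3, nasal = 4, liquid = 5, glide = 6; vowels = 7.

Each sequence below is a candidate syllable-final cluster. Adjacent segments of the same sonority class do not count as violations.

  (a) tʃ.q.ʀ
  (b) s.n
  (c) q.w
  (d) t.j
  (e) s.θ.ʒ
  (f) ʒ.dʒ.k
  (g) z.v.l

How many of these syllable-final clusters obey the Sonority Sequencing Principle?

(a) 2-1-5 → violates
(b) 3-4 → violates
(c) 1-6 → violates
(d) 1-6 → violates
(e) 3-3-3 → obeys
(f) 3-2-1 → obeys
(g) 3-3-5 → violates

2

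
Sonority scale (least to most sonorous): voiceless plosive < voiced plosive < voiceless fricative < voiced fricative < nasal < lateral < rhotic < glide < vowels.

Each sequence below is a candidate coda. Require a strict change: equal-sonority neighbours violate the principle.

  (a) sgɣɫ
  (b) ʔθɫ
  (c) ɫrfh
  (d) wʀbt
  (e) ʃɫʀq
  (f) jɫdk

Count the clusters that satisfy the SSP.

2

(a) sonority 3-2-4-6: ill-formed.
(b) sonority 1-3-6: ill-formed.
(c) sonority 6-7-3-3: ill-formed.
(d) sonority 8-7-2-1: well-formed.
(e) sonority 3-6-7-1: ill-formed.
(f) sonority 8-6-2-1: well-formed.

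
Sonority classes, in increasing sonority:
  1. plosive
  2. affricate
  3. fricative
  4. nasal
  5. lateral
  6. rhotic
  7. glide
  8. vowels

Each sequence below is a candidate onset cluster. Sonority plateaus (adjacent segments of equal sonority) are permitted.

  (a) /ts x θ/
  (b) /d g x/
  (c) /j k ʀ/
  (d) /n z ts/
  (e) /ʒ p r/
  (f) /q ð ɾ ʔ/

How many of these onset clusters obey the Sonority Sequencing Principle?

(a) sonority 2-3-3: well-formed.
(b) sonority 1-1-3: well-formed.
(c) sonority 7-1-6: ill-formed.
(d) sonority 4-3-2: ill-formed.
(e) sonority 3-1-6: ill-formed.
(f) sonority 1-3-6-1: ill-formed.

2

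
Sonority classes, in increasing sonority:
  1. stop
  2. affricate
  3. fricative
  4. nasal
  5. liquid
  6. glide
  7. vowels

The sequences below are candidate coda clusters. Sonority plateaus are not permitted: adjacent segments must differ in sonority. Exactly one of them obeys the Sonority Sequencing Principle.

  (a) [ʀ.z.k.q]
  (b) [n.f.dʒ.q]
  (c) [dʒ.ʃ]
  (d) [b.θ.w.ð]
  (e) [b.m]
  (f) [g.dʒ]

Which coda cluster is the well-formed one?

(a) 5-3-1-1 → violates
(b) 4-3-2-1 → obeys
(c) 2-3 → violates
(d) 1-3-6-3 → violates
(e) 1-4 → violates
(f) 1-2 → violates

b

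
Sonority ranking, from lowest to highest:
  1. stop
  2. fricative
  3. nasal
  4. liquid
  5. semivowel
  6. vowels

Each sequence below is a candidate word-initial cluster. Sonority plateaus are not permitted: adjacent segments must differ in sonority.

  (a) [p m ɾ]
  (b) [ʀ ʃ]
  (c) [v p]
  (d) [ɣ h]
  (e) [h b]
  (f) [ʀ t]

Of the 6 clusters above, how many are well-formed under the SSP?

(a) [p m ɾ]: profile 1-3-4 — obeys.
(b) [ʀ ʃ]: profile 4-2 — violates.
(c) [v p]: profile 2-1 — violates.
(d) [ɣ h]: profile 2-2 — violates.
(e) [h b]: profile 2-1 — violates.
(f) [ʀ t]: profile 4-1 — violates.

1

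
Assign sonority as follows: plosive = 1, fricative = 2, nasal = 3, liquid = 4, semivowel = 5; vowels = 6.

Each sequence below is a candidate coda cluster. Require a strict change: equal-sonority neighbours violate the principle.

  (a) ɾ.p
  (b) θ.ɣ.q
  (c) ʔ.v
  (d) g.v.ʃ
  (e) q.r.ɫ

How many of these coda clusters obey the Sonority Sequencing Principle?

(a) 4-1 → obeys
(b) 2-2-1 → violates
(c) 1-2 → violates
(d) 1-2-2 → violates
(e) 1-4-4 → violates

1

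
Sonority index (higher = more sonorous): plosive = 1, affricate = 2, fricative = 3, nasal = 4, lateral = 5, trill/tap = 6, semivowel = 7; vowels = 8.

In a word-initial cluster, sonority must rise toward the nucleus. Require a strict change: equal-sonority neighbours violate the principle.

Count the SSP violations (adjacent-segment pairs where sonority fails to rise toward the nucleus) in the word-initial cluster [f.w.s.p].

2

/f/ — fricative, sonority 3.
/w/ — semivowel, sonority 7.
/s/ — fricative, sonority 3.
/p/ — plosive, sonority 1.
/f/→/w/: 3→7 (rises) — ok.
/w/→/s/: 7→3 (does not rise) — violation.
/s/→/p/: 3→1 (does not rise) — violation.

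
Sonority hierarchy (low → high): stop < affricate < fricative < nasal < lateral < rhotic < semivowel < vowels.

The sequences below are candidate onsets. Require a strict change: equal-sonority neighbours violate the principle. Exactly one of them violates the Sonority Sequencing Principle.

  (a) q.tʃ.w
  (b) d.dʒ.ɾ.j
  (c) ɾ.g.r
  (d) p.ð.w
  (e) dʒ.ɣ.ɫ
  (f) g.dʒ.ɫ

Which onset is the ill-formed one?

(a) q.tʃ.w: profile 1-2-7 — obeys.
(b) d.dʒ.ɾ.j: profile 1-2-6-7 — obeys.
(c) ɾ.g.r: profile 6-1-6 — violates.
(d) p.ð.w: profile 1-3-7 — obeys.
(e) dʒ.ɣ.ɫ: profile 2-3-5 — obeys.
(f) g.dʒ.ɫ: profile 1-2-5 — obeys.

c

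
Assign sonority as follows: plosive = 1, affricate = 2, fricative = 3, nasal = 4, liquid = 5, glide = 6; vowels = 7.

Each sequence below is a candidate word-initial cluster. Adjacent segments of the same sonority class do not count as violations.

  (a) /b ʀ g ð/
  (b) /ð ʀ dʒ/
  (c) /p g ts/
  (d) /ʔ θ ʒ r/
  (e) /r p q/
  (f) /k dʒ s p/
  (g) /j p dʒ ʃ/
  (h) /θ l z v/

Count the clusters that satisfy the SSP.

2

(a) /b ʀ g ð/: profile 1-5-1-3 — violates.
(b) /ð ʀ dʒ/: profile 3-5-2 — violates.
(c) /p g ts/: profile 1-1-2 — obeys.
(d) /ʔ θ ʒ r/: profile 1-3-3-5 — obeys.
(e) /r p q/: profile 5-1-1 — violates.
(f) /k dʒ s p/: profile 1-2-3-1 — violates.
(g) /j p dʒ ʃ/: profile 6-1-2-3 — violates.
(h) /θ l z v/: profile 3-5-3-3 — violates.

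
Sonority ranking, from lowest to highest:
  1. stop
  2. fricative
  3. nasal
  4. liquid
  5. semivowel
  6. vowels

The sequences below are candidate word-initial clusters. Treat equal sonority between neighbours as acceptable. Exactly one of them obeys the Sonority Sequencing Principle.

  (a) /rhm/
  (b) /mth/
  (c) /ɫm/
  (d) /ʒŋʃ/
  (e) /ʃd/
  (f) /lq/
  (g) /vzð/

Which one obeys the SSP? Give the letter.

g

(a) /rhm/: profile 4-2-3 — violates.
(b) /mth/: profile 3-1-2 — violates.
(c) /ɫm/: profile 4-3 — violates.
(d) /ʒŋʃ/: profile 2-3-2 — violates.
(e) /ʃd/: profile 2-1 — violates.
(f) /lq/: profile 4-1 — violates.
(g) /vzð/: profile 2-2-2 — obeys.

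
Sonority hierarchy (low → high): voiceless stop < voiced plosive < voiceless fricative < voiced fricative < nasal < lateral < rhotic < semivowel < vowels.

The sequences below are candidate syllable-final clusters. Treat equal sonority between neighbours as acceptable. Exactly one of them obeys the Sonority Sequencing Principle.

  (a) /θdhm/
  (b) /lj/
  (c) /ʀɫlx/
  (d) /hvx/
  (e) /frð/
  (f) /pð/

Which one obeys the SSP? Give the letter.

c

(a) 3-2-3-5 → violates
(b) 6-8 → violates
(c) 7-6-6-3 → obeys
(d) 3-4-3 → violates
(e) 3-7-4 → violates
(f) 1-4 → violates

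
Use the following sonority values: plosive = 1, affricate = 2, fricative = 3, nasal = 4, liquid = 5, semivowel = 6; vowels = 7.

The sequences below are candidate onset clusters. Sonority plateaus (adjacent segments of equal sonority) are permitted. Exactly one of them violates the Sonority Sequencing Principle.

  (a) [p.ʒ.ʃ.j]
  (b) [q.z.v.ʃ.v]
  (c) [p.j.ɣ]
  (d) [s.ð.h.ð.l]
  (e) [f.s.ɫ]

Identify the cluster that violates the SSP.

c

(a) [p.ʒ.ʃ.j]: profile 1-3-3-6 — obeys.
(b) [q.z.v.ʃ.v]: profile 1-3-3-3-3 — obeys.
(c) [p.j.ɣ]: profile 1-6-3 — violates.
(d) [s.ð.h.ð.l]: profile 3-3-3-3-5 — obeys.
(e) [f.s.ɫ]: profile 3-3-5 — obeys.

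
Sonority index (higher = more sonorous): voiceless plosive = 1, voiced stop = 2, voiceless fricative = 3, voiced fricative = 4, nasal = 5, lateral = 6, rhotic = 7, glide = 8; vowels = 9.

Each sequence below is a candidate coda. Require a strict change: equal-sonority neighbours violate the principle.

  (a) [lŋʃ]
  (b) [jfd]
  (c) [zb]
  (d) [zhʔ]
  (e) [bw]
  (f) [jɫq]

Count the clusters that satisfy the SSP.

(a) sonority 6-5-3: well-formed.
(b) sonority 8-3-2: well-formed.
(c) sonority 4-2: well-formed.
(d) sonority 4-3-1: well-formed.
(e) sonority 2-8: ill-formed.
(f) sonority 8-6-1: well-formed.

5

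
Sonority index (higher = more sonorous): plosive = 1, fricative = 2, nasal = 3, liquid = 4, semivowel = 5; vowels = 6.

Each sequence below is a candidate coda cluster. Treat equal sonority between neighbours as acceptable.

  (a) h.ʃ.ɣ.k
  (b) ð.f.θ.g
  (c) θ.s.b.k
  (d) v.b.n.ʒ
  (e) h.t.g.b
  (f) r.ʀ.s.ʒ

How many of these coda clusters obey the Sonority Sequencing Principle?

5

(a) h.ʃ.ɣ.k: profile 2-2-2-1 — obeys.
(b) ð.f.θ.g: profile 2-2-2-1 — obeys.
(c) θ.s.b.k: profile 2-2-1-1 — obeys.
(d) v.b.n.ʒ: profile 2-1-3-2 — violates.
(e) h.t.g.b: profile 2-1-1-1 — obeys.
(f) r.ʀ.s.ʒ: profile 4-4-2-2 — obeys.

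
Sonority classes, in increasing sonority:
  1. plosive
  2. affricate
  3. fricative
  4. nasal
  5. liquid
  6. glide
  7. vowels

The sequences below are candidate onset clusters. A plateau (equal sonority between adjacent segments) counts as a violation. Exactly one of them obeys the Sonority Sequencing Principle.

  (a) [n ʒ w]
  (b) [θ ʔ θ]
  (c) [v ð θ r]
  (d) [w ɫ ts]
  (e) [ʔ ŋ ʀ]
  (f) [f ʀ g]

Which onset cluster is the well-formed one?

e

(a) [n ʒ w]: profile 4-3-6 — violates.
(b) [θ ʔ θ]: profile 3-1-3 — violates.
(c) [v ð θ r]: profile 3-3-3-5 — violates.
(d) [w ɫ ts]: profile 6-5-2 — violates.
(e) [ʔ ŋ ʀ]: profile 1-4-5 — obeys.
(f) [f ʀ g]: profile 3-5-1 — violates.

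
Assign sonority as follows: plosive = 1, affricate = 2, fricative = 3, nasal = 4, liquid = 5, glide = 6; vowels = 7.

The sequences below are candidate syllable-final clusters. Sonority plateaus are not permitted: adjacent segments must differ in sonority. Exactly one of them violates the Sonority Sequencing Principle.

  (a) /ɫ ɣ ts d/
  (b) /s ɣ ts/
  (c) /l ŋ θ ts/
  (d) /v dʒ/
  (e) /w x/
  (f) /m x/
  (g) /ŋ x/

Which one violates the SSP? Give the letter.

(a) sonority 5-3-2-1: well-formed.
(b) sonority 3-3-2: ill-formed.
(c) sonority 5-4-3-2: well-formed.
(d) sonority 3-2: well-formed.
(e) sonority 6-3: well-formed.
(f) sonority 4-3: well-formed.
(g) sonority 4-3: well-formed.

b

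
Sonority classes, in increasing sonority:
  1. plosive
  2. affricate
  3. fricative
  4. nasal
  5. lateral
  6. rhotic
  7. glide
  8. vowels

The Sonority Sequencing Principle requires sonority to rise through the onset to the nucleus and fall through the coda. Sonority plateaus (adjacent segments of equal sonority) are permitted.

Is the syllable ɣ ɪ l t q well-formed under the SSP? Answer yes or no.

yes

Onset: /ɣ/ is a fricative (sonority 3); then the nucleus /ɪ/ (sonority 8).
Onset profile 3-8 — rises to the nucleus.
Coda: /l/ is a lateral (sonority 5), /t/ is a plosive (sonority 1), /q/ is a plosive (sonority 1).
Coda profile 8-5-1-1 — falls from the nucleus.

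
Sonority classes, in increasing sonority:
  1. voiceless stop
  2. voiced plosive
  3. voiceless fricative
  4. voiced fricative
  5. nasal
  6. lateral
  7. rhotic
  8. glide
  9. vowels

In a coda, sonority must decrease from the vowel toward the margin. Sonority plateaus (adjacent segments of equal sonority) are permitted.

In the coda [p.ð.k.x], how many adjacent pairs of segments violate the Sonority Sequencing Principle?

/p/ — voiceless stop, sonority 1.
/ð/ — voiced fricative, sonority 4.
/k/ — voiceless stop, sonority 1.
/x/ — voiceless fricative, sonority 3.
/p/→/ð/: 1→4 (does not fall) — violation.
/ð/→/k/: 4→1 (falls) — ok.
/k/→/x/: 1→3 (does not fall) — violation.

2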